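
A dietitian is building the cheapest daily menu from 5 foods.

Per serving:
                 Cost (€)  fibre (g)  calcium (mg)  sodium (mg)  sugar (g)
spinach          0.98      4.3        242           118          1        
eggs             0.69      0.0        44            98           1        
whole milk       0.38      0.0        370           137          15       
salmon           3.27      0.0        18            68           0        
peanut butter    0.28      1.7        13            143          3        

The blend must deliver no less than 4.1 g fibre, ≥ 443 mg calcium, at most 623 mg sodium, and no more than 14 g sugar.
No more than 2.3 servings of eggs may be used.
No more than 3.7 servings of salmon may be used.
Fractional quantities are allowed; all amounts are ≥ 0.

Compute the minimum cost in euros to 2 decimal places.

€1.14

Treat it as an LP. Let x1 = servings of spinach, x2 = servings of eggs, x3 = servings of whole milk, x4 = servings of salmon, x5 = servings of peanut butter.
Minimise 0.98x1 + 0.69x2 + 0.38x3 + 3.27x4 + 0.28x5 s.t.:
  4.3x1 + 1.7x5 ≥ 4.1   (fibre)
  242x1 + 44x2 + 370x3 + 18x4 + 13x5 ≥ 443   (calcium)
  118x1 + 98x2 + 137x3 + 68x4 + 143x5 ≤ 623   (sodium)
  1x1 + 1x2 + 15x3 + 3x5 ≤ 14   (sugar)
  x2 ≤ 2.3
  x4 ≤ 3.7
  x1, x2, x3, x4, x5 ≥ 0.
The minimum-cost mix takes nothing from eggs, salmon — only spinach, whole milk, peanut butter. There the fibre, calcium, sugar constraints are tight.
That vertex is x1 = 0.6587, x3 = 0.7403, x5 = 0.7457.
Cost = 0.98·0.6587 + 0.38·0.7403 + 0.28·0.7457 = 1.1356.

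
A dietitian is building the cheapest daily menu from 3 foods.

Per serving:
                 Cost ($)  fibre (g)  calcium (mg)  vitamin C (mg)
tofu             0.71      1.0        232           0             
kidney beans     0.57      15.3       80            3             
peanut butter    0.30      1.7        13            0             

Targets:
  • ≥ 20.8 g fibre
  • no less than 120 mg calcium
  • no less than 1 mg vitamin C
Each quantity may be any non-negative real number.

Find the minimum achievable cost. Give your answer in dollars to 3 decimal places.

$0.808

Treat it as an LP. Let x1 = servings of tofu, x2 = servings of kidney beans, x3 = servings of peanut butter.
min 0.71x1 + 0.57x2 + 0.3x3 s.t.:
  1x1 + 15.3x2 + 1.7x3 ≥ 20.8   (fibre)
  232x1 + 80x2 + 13x3 ≥ 120   (calcium)
  3x2 ≥ 1   (vitamin C)
  x1, x2, x3 ≥ 0.
The cheapest feasible vertex uses only tofu, kidney beans; peanut butter is not used. There the fibre and calcium constraints are tight.
So tofu = 0.04957 servings, kidney beans = 1.356 servings.
Objective = 0.71·0.04957 + 0.57·1.356 = 0.80811.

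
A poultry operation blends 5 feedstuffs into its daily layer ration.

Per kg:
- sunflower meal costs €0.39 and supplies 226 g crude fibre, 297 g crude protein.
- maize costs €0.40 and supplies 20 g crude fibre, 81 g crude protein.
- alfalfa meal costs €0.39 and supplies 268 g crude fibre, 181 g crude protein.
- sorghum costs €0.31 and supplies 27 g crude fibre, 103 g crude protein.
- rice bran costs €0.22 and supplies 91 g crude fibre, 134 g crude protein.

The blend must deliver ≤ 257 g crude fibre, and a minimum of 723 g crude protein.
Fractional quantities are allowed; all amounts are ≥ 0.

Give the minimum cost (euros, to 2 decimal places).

Set it up as a linear program. Let x1 = kg of sunflower meal, x2 = kg of maize, x3 = kg of alfalfa meal, x4 = kg of sorghum, x5 = kg of rice bran.
min 0.39x1 + 0.4x2 + 0.39x3 + 0.31x4 + 0.22x5 s.t.:
  226x1 + 20x2 + 268x3 + 27x4 + 91x5 ≤ 257   (crude fibre)
  297x1 + 81x2 + 181x3 + 103x4 + 134x5 ≥ 723   (crude protein)
  x1, x2, x3, x4, x5 ≥ 0.
The cheapest feasible vertex uses only sunflower meal, sorghum; maize, alfalfa meal, rice bran are not used. Binding constraints: crude fibre and crude protein.
That vertex is x1 = 0.4555, x4 = 5.706.
Cost = 0.39·0.4555 + 0.31·5.706 = 1.9465.

€1.95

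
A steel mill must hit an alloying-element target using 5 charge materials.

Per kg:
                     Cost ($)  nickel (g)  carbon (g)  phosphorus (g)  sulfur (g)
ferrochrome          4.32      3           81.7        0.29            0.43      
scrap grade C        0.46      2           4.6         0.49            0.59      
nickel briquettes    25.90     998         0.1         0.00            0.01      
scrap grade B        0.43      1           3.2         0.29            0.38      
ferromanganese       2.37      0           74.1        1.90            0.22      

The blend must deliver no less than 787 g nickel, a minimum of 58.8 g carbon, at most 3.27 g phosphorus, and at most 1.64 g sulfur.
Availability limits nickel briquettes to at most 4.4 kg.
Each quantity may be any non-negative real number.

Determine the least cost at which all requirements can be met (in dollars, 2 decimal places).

$22.30

Set it up as a linear program. Let x1 = kg of ferrochrome, x2 = kg of scrap grade C, x3 = kg of nickel briquettes, x4 = kg of scrap grade B, x5 = kg of ferromanganese.
Minimise 4.32x1 + 0.46x2 + 25.9x3 + 0.43x4 + 2.37x5 with:
  3x1 + 2x2 + 998x3 + 1x4 ≥ 787   (nickel)
  81.7x1 + 4.6x2 + 0.1x3 + 3.2x4 + 74.1x5 ≥ 58.8   (carbon)
  0.29x1 + 0.49x2 + 0.29x4 + 1.9x5 ≤ 3.27   (phosphorus)
  0.43x1 + 0.59x2 + 0.01x3 + 0.38x4 + 0.22x5 ≤ 1.64   (sulfur)
  x3 ≤ 4.4
  x1, x2, x3, x4, x5 ≥ 0.
The optimal basis is {nickel briquettes, ferromanganese}; ferrochrome, scrap grade C, scrap grade B drop out. There the nickel and carbon constraints are tight.
So nickel briquettes = 0.7886 kg, ferromanganese = 0.7925 kg.
Total cost: 25.9·0.7886 + 2.37·0.7925 = 22.3030.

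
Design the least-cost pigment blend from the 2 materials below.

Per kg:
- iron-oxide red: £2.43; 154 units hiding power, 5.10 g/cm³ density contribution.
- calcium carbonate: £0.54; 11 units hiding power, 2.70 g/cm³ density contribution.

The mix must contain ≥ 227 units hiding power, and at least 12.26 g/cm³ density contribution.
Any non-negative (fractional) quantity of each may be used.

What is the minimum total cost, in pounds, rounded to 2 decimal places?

£4.33

Set it up as a linear program. Let x1 = kg of iron-oxide red, x2 = kg of calcium carbonate.
Minimise 2.43x1 + 0.54x2 with:
  154x1 + 11x2 ≥ 227   (hiding power)
  5.1x1 + 2.7x2 ≥ 12.26   (density contribution)
  x1, x2 ≥ 0.
Both inputs are positive at the optimum. The hiding power and density contribution requirements are met with equality.
That vertex is x1 = 1.329, x2 = 2.03.
Objective = 2.43·1.329 + 0.54·2.03 = 4.3257.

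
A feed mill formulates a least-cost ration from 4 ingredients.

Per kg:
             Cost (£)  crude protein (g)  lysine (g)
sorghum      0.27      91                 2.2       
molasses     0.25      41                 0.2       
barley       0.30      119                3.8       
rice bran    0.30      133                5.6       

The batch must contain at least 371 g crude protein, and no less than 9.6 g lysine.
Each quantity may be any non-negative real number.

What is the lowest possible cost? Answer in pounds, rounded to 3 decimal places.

£0.837

Let x1 = kg of sorghum, x2 = kg of molasses, x3 = kg of barley, x4 = kg of rice bran.
min 0.27x1 + 0.25x2 + 0.3x3 + 0.3x4 s.t.:
  91x1 + 41x2 + 119x3 + 133x4 ≥ 371   (crude protein)
  2.2x1 + 0.2x2 + 3.8x3 + 5.6x4 ≥ 9.6   (lysine)
  x1, x2, x3, x4 ≥ 0.
At the optimum only rice bran is positive (sorghum, molasses, barley = 0). There the crude protein constraint is tight.
So rice bran = 2.789 kg.
Hence cost = 0.3·2.789 = £0.83670.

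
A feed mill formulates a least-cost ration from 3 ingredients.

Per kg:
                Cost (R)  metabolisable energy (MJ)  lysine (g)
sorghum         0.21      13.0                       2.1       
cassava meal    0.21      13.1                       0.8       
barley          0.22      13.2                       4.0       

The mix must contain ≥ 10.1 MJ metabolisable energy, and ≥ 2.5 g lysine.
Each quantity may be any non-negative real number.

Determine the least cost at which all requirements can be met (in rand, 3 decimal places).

R0.166

Let x1 = kg of sorghum, x2 = kg of cassava meal, x3 = kg of barley.
Minimize 0.21x1 + 0.21x2 + 0.22x3 with:
  13x1 + 13.1x2 + 13.2x3 ≥ 10.1   (metabolisable energy)
  2.1x1 + 0.8x2 + 4x3 ≥ 2.5   (lysine)
  x1, x2, x3 ≥ 0.
The cheapest feasible vertex uses only sorghum, barley; cassava meal is not used. There the metabolisable energy and lysine constraints are tight.
That vertex is x1 = 0.3048, x3 = 0.465.
Objective = 0.21·0.3048 + 0.22·0.465 = 0.16631.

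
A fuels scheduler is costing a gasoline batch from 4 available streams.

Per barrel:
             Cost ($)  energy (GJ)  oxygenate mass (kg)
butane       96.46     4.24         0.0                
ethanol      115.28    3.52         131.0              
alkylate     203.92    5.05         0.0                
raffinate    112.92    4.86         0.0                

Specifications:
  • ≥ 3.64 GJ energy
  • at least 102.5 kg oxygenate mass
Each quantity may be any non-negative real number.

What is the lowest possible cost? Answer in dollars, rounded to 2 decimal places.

Let x1 = barrels of butane, x2 = barrels of ethanol, x3 = barrels of alkylate, x4 = barrels of raffinate.
min 96.46x1 + 115.28x2 + 203.92x3 + 112.92x4 s.t.:
  4.24x1 + 3.52x2 + 5.05x3 + 4.86x4 ≥ 3.64   (energy)
  131x2 ≥ 102.5   (oxygenate mass)
  x1, x2, x3, x4 ≥ 0.
The cheapest feasible vertex uses only butane, ethanol; alkylate, raffinate are not used. The energy and oxygenate mass requirements are met with equality.
Optimal quantities: butane = 0.2089 barrels, ethanol = 0.7824 barrels.
Hence cost = 96.46·0.2089 + 115.28·0.7824 = $110.3456.

$110.35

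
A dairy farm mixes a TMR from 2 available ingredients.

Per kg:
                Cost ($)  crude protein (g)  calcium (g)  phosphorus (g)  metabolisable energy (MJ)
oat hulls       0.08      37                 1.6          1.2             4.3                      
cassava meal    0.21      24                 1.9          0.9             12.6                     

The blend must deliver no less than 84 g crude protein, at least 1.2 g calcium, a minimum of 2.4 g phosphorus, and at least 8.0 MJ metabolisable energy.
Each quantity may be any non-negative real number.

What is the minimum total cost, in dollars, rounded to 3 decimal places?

Let x1 = kg of oat hulls, x2 = kg of cassava meal.
min 0.08x1 + 0.21x2 with:
  37x1 + 24x2 ≥ 84   (crude protein)
  1.6x1 + 1.9x2 ≥ 1.2   (calcium)
  1.2x1 + 0.9x2 ≥ 2.4   (phosphorus)
  4.3x1 + 12.6x2 ≥ 8   (metabolisable energy)
  x1, x2 ≥ 0.
At the optimum only oat hulls is positive (cassava meal = 0). Binding constraint: crude protein.
Solving gives x1 = 2.27.
Total cost: 0.08·2.27 = 0.18160.

$0.182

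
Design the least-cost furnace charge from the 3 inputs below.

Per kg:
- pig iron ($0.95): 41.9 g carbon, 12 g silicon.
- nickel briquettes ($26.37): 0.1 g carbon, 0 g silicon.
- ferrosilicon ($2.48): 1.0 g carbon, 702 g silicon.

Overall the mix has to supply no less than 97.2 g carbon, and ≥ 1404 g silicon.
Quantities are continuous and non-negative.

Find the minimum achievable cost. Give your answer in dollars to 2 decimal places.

Set it up as a linear program. Let x1 = kg of pig iron, x2 = kg of nickel briquettes, x3 = kg of ferrosilicon.
Minimise 0.95x1 + 26.37x2 + 2.48x3 with:
  41.9x1 + 0.1x2 + 1x3 ≥ 97.2   (carbon)
  12x1 + 702x3 ≥ 1404   (silicon)
  x1, x2, x3 ≥ 0.
The cheapest feasible vertex uses only pig iron, ferrosilicon; nickel briquettes is not used. Binding constraints: carbon and silicon.
Solving gives x1 = 2.273, x3 = 1.961.
Total cost: 0.95·2.273 + 2.48·1.961 = 7.0226.

$7.02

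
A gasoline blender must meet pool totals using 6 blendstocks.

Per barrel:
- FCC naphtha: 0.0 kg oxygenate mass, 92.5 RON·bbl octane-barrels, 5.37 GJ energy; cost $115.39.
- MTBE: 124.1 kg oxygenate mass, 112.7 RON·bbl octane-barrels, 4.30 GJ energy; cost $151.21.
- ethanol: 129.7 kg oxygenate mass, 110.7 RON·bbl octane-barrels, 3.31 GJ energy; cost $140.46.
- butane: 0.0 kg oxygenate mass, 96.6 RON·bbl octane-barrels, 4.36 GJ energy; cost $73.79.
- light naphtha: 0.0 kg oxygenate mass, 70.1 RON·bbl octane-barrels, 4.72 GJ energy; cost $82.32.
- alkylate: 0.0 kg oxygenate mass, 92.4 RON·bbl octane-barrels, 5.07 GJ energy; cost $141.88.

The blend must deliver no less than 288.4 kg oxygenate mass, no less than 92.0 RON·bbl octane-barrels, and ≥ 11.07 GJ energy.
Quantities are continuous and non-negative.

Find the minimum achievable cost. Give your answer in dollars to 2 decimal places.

Treat it as an LP. Let x1 = barrels of FCC naphtha, x2 = barrels of MTBE, x3 = barrels of ethanol, x4 = barrels of butane, x5 = barrels of light naphtha, x6 = barrels of alkylate.
Minimize 115.39x1 + 151.21x2 + 140.46x3 + 73.79x4 + 82.32x5 + 141.88x6 s.t.:
  124.1x2 + 129.7x3 ≥ 288.4   (oxygenate mass)
  92.5x1 + 112.7x2 + 110.7x3 + 96.6x4 + 70.1x5 + 92.4x6 ≥ 92   (octane-barrels)
  5.37x1 + 4.3x2 + 3.31x3 + 4.36x4 + 4.72x5 + 5.07x6 ≥ 11.07   (energy)
  x1, x2, x3, x4, x5, x6 ≥ 0.
The minimum-cost mix takes nothing from FCC naphtha, ethanol, light naphtha, alkylate — only MTBE, butane. The oxygenate mass and energy requirements are met with equality.
That vertex is x2 = 2.3239, x4 = 0.24704.
Cost = 151.21·2.3239 + 73.79·0.24704 = 369.6260.

$369.63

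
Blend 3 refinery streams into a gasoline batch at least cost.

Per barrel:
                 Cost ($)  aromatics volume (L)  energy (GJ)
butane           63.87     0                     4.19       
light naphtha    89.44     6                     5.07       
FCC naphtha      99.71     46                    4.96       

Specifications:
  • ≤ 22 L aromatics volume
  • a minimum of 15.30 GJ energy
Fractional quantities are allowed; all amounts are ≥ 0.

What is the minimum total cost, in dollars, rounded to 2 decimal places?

$233.22

This is a linear program. Let x1 = barrels of butane, x2 = barrels of light naphtha, x3 = barrels of FCC naphtha.
min 63.87x1 + 89.44x2 + 99.71x3 subject to:
  6x2 + 46x3 ≤ 22   (aromatics volume)
  4.19x1 + 5.07x2 + 4.96x3 ≥ 15.3   (energy)
  x1, x2, x3 ≥ 0.
The minimum-cost mix takes nothing from light naphtha, FCC naphtha — only butane. The energy requirement is met with equality.
So butane = 3.65155 barrels.
Cost = 63.87·3.65155 = 233.2245.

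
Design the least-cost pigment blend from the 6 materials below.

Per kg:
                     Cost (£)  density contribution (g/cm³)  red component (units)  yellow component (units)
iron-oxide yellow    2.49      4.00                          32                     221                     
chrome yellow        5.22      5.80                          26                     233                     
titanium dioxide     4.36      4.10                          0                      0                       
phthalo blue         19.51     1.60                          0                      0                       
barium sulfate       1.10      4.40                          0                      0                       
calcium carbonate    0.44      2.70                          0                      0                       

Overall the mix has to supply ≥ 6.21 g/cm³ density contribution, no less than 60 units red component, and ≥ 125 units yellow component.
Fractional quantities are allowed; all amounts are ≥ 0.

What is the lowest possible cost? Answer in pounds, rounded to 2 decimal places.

Treat it as an LP. Let x1 = kg of iron-oxide yellow, x2 = kg of chrome yellow, x3 = kg of titanium dioxide, x4 = kg of phthalo blue, x5 = kg of barium sulfate, x6 = kg of calcium carbonate.
min 2.49x1 + 5.22x2 + 4.36x3 + 19.51x4 + 1.1x5 + 0.44x6 s.t.:
  4x1 + 5.8x2 + 4.1x3 + 1.6x4 + 4.4x5 + 2.7x6 ≥ 6.21   (density contribution)
  32x1 + 26x2 ≥ 60   (red component)
  221x1 + 233x2 ≥ 125   (yellow component)
  x1, x2, x3, x4, x5, x6 ≥ 0.
The optimal basis is {iron-oxide yellow}; chrome yellow, titanium dioxide, phthalo blue, barium sulfate, calcium carbonate drop out. Binding constraint: red component.
So iron-oxide yellow = 1.875 kg.
Objective = 2.49·1.875 = 4.6688.

£4.67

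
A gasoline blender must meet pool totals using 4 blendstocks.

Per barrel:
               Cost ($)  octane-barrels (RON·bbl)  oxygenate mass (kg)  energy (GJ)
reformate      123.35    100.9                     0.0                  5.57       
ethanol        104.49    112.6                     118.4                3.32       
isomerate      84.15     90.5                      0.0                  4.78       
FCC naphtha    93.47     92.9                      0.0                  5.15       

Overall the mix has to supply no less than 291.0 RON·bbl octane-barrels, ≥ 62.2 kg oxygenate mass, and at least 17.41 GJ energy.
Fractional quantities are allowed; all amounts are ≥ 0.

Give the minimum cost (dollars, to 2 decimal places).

$330.68

Set it up as a linear program. Let x1 = barrels of reformate, x2 = barrels of ethanol, x3 = barrels of isomerate, x4 = barrels of FCC naphtha.
Minimise 123.35x1 + 104.49x2 + 84.15x3 + 93.47x4 s.t.:
  100.9x1 + 112.6x2 + 90.5x3 + 92.9x4 ≥ 291   (octane-barrels)
  118.4x2 ≥ 62.2   (oxygenate mass)
  5.57x1 + 3.32x2 + 4.78x3 + 5.15x4 ≥ 17.41   (energy)
  x1, x2, x3, x4 ≥ 0.
The optimal basis is {ethanol, isomerate}; reformate, FCC naphtha drop out. Binding constraints: oxygenate mass and energy.
That vertex is x2 = 0.525338, x3 = 3.27738.
Objective = 104.49·0.525338 + 84.15·3.27738 = 330.6841.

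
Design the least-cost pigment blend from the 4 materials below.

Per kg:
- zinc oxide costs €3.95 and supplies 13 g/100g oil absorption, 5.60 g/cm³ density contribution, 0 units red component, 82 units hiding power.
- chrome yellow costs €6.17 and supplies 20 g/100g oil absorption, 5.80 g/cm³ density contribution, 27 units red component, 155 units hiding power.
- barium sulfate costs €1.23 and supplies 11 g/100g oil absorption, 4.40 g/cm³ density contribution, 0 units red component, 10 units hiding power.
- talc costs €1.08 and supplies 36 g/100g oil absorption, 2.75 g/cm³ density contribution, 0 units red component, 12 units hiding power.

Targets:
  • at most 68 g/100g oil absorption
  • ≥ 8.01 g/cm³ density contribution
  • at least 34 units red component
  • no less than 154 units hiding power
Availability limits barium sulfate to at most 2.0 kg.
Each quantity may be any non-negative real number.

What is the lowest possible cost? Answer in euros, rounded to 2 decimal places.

Let x1 = kg of zinc oxide, x2 = kg of chrome yellow, x3 = kg of barium sulfate, x4 = kg of talc.
min 3.95x1 + 6.17x2 + 1.23x3 + 1.08x4 s.t.:
  13x1 + 20x2 + 11x3 + 36x4 ≤ 68   (oil absorption)
  5.6x1 + 5.8x2 + 4.4x3 + 2.75x4 ≥ 8.01   (density contribution)
  27x2 ≥ 34   (red component)
  82x1 + 155x2 + 10x3 + 12x4 ≥ 154   (hiding power)
  x3 ≤ 2
  x1, x2, x3, x4 ≥ 0.
The cheapest feasible vertex uses only chrome yellow, barium sulfate; zinc oxide, talc are not used. Binding constraints: density contribution and red component.
Solving gives x2 = 1.259, x3 = 0.1605.
Total cost: 6.17·1.259 + 1.23·0.1605 = 7.9654.

€7.97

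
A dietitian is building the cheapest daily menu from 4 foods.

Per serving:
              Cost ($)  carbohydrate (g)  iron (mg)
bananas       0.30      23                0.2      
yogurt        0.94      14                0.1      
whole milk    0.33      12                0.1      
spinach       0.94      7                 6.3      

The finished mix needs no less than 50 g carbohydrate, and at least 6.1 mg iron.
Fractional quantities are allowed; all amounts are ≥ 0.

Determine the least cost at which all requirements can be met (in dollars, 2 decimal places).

Let x1 = servings of bananas, x2 = servings of yogurt, x3 = servings of whole milk, x4 = servings of spinach.
Minimize 0.3x1 + 0.94x2 + 0.33x3 + 0.94x4 s.t.:
  23x1 + 14x2 + 12x3 + 7x4 ≥ 50   (carbohydrate)
  0.2x1 + 0.1x2 + 0.1x3 + 6.3x4 ≥ 6.1   (iron)
  x1, x2, x3, x4 ≥ 0.
The minimum-cost mix takes nothing from yogurt, whole milk — only bananas, spinach. Binding constraints: carbohydrate and iron.
Solving gives x1 = 1.898, x4 = 0.908.
Cost = 0.3·1.898 + 0.94·0.908 = 1.4229.

$1.42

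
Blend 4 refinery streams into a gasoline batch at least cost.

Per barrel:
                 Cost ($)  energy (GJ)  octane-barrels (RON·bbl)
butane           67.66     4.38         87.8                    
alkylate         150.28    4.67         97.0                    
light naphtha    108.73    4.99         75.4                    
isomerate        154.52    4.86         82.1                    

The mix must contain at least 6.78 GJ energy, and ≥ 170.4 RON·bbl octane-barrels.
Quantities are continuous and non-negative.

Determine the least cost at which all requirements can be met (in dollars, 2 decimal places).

$131.31

Let x1 = barrels of butane, x2 = barrels of alkylate, x3 = barrels of light naphtha, x4 = barrels of isomerate.
Minimise 67.66x1 + 150.28x2 + 108.73x3 + 154.52x4 s.t.:
  4.38x1 + 4.67x2 + 4.99x3 + 4.86x4 ≥ 6.78   (energy)
  87.8x1 + 97x2 + 75.4x3 + 82.1x4 ≥ 170.4   (octane-barrels)
  x1, x2, x3, x4 ≥ 0.
At the optimum only butane is positive (alkylate, light naphtha, isomerate = 0). Binding constraint: octane-barrels.
Optimal quantities: butane = 1.9408 barrels.
Hence cost = 67.66·1.9408 = $131.3145.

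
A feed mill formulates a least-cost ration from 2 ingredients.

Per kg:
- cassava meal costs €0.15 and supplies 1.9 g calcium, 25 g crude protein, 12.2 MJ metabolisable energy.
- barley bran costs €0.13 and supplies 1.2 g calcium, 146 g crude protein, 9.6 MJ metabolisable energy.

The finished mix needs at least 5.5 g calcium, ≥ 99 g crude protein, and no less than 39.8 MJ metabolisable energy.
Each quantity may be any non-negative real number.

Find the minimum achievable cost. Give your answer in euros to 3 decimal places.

€0.491

Let x1 = kg of cassava meal, x2 = kg of barley bran.
min 0.15x1 + 0.13x2 s.t.:
  1.9x1 + 1.2x2 ≥ 5.5   (calcium)
  25x1 + 146x2 ≥ 99   (crude protein)
  12.2x1 + 9.6x2 ≥ 39.8   (metabolisable energy)
  x1, x2 ≥ 0.
Both inputs are positive at the optimum. Binding constraints: crude protein and metabolisable energy.
Optimal quantities: cassava meal = 3.154 kg, barley bran = 0.1381 kg.
Objective = 0.15·3.154 + 0.13·0.1381 = 0.49105.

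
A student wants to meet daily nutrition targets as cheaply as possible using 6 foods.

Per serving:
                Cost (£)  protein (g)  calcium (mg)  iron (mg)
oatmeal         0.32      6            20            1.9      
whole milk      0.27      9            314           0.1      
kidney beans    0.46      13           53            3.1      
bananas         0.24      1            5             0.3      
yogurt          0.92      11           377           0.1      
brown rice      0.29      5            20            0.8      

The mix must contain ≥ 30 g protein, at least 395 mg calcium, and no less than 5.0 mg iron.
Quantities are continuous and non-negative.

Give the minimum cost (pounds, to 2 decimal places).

This is a linear program. Let x1 = servings of oatmeal, x2 = servings of whole milk, x3 = servings of kidney beans, x4 = servings of bananas, x5 = servings of yogurt, x6 = servings of brown rice.
min 0.32x1 + 0.27x2 + 0.46x3 + 0.24x4 + 0.92x5 + 0.29x6 subject to:
  6x1 + 9x2 + 13x3 + 1x4 + 11x5 + 5x6 ≥ 30   (protein)
  20x1 + 314x2 + 53x3 + 5x4 + 377x5 + 20x6 ≥ 395   (calcium)
  1.9x1 + 0.1x2 + 3.1x3 + 0.3x4 + 0.1x5 + 0.8x6 ≥ 5   (iron)
  x1, x2, x3, x4, x5, x6 ≥ 0.
The cheapest feasible vertex uses only whole milk, kidney beans; oatmeal, bananas, yogurt, brown rice are not used. The protein and iron requirements are met with equality.
Optimal quantities: whole milk = 1.053 servings, kidney beans = 1.579 servings.
Objective = 0.27·1.053 + 0.46·1.579 = 1.0107.

£1.01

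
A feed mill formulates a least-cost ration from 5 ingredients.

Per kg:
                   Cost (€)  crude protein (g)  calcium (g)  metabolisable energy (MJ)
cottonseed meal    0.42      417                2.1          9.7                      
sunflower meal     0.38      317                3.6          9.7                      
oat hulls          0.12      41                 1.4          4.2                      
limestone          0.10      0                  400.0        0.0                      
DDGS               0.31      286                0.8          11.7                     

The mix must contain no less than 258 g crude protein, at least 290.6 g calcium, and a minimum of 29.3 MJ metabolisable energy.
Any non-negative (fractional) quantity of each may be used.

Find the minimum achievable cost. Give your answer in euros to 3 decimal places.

Treat it as an LP. Let x1 = kg of cottonseed meal, x2 = kg of sunflower meal, x3 = kg of oat hulls, x4 = kg of limestone, x5 = kg of DDGS.
Minimize 0.42x1 + 0.38x2 + 0.12x3 + 0.1x4 + 0.31x5 s.t.:
  417x1 + 317x2 + 41x3 + 286x5 ≥ 258   (crude protein)
  2.1x1 + 3.6x2 + 1.4x3 + 400x4 + 0.8x5 ≥ 290.6   (calcium)
  9.7x1 + 9.7x2 + 4.2x3 + 11.7x5 ≥ 29.3   (metabolisable energy)
  x1, x2, x3, x4, x5 ≥ 0.
At the optimum only limestone, DDGS are positive (cottonseed meal, sunflower meal, oat hulls = 0). Binding constraints: calcium and metabolisable energy.
Solving gives x4 = 0.7215, x5 = 2.504.
Total cost: 0.1·0.7215 + 0.31·2.504 = 0.84839.

€0.848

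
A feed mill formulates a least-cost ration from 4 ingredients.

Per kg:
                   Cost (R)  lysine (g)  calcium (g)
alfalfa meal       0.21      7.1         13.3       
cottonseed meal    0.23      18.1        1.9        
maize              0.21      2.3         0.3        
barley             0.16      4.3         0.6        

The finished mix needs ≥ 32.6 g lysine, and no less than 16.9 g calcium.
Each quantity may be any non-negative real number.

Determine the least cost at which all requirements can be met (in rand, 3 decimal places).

R0.543

Let x1 = kg of alfalfa meal, x2 = kg of cottonseed meal, x3 = kg of maize, x4 = kg of barley.
min 0.21x1 + 0.23x2 + 0.21x3 + 0.16x4 s.t.:
  7.1x1 + 18.1x2 + 2.3x3 + 4.3x4 ≥ 32.6   (lysine)
  13.3x1 + 1.9x2 + 0.3x3 + 0.6x4 ≥ 16.9   (calcium)
  x1, x2, x3, x4 ≥ 0.
The optimal basis is {alfalfa meal, cottonseed meal}; maize, barley drop out. Binding constraints: lysine and calcium.
So alfalfa meal = 1.074 kg, cottonseed meal = 1.38 kg.
Total cost: 0.21·1.074 + 0.23·1.38 = 0.54294.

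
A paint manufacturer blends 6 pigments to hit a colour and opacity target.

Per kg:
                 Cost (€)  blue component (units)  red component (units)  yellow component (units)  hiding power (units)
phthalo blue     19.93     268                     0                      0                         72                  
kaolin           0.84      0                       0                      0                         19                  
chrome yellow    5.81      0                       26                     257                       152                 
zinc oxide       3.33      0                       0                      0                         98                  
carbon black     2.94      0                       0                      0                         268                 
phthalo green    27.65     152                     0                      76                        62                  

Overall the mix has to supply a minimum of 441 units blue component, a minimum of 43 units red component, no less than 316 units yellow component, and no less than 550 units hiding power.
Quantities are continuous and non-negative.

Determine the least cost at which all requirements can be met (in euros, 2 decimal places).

€44.38

Let x1 = kg of phthalo blue, x2 = kg of kaolin, x3 = kg of chrome yellow, x4 = kg of zinc oxide, x5 = kg of carbon black, x6 = kg of phthalo green.
Minimise 19.93x1 + 0.84x2 + 5.81x3 + 3.33x4 + 2.94x5 + 27.65x6 with:
  268x1 + 152x6 ≥ 441   (blue component)
  26x3 ≥ 43   (red component)
  257x3 + 76x6 ≥ 316   (yellow component)
  72x1 + 19x2 + 152x3 + 98x4 + 268x5 + 62x6 ≥ 550   (hiding power)
  x1, x2, x3, x4, x5, x6 ≥ 0.
The cheapest feasible vertex uses only phthalo blue, chrome yellow, carbon black; kaolin, zinc oxide, phthalo green are not used. Binding constraints: blue component, red component, hiding power.
Solving gives x1 = 1.6455, x3 = 1.6538, x5 = 0.67216.
Hence cost = 19.93·1.6455 + 5.81·1.6538 + 2.94·0.67216 = €44.3795.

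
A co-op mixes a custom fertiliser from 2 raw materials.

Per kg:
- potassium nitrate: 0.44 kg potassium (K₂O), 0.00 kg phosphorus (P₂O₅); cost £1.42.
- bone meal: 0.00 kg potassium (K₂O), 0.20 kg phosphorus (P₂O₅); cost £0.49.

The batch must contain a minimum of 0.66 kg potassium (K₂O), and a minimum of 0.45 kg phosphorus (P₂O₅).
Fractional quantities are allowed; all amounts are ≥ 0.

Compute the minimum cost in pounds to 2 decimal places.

£3.23

Let x1 = kg of potassium nitrate, x2 = kg of bone meal.
min 1.42x1 + 0.49x2 subject to:
  0.44x1 ≥ 0.66   (potassium (K₂O))
  0.2x2 ≥ 0.45   (phosphorus (P₂O₅))
  x1, x2 ≥ 0.
Both inputs are positive at the optimum. There the potassium (K₂O) and phosphorus (P₂O₅) constraints are tight.
Optimal quantities: potassium nitrate = 1.5 kg, bone meal = 2.25 kg.
Objective = 1.42·1.5 + 0.49·2.25 = 3.2325.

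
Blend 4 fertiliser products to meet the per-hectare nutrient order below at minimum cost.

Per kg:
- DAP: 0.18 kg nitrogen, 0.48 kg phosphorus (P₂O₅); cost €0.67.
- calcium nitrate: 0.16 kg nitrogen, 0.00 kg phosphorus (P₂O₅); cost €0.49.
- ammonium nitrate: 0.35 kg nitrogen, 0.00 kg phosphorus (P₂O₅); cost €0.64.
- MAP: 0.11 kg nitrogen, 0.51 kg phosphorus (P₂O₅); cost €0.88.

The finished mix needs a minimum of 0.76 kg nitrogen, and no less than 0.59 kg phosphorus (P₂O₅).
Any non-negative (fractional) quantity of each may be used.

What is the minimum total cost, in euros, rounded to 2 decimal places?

€1.81

Set it up as a linear program. Let x1 = kg of DAP, x2 = kg of calcium nitrate, x3 = kg of ammonium nitrate, x4 = kg of MAP.
min 0.67x1 + 0.49x2 + 0.64x3 + 0.88x4 with:
  0.18x1 + 0.16x2 + 0.35x3 + 0.11x4 ≥ 0.76   (nitrogen)
  0.48x1 + 0.51x4 ≥ 0.59   (phosphorus (P₂O₅))
  x1, x2, x3, x4 ≥ 0.
The cheapest feasible vertex uses only DAP, ammonium nitrate; calcium nitrate, MAP are not used. The nitrogen and phosphorus (P₂O₅) requirements are met with equality.
So DAP = 1.229 kg, ammonium nitrate = 1.539 kg.
Objective = 0.67·1.229 + 0.64·1.539 = 1.8084.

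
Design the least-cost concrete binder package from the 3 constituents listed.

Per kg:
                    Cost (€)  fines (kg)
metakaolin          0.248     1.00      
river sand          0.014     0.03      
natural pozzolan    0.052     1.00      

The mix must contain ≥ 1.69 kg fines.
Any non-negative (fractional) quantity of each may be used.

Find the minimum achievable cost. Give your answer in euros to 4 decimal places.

Let x1 = kg of metakaolin, x2 = kg of river sand, x3 = kg of natural pozzolan.
min 0.248x1 + 0.014x2 + 0.052x3 s.t.:
  1x1 + 0.03x2 + 1x3 ≥ 1.69   (fines)
  x1, x2, x3 ≥ 0.
At the optimum only natural pozzolan is positive (metakaolin, river sand = 0). The fines requirement is met with equality.
So natural pozzolan = 1.69 kg.
Objective = 0.052·1.69 = 0.087880.

€0.0879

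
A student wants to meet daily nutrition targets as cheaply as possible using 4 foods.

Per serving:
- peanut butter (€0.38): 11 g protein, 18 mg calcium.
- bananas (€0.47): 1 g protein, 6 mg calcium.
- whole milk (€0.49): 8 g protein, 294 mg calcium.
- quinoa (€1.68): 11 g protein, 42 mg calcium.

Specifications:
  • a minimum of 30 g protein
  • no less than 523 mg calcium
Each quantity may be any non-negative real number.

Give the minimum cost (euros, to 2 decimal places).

€1.40

Let x1 = servings of peanut butter, x2 = servings of bananas, x3 = servings of whole milk, x4 = servings of quinoa.
Minimize 0.38x1 + 0.47x2 + 0.49x3 + 1.68x4 subject to:
  11x1 + 1x2 + 8x3 + 11x4 ≥ 30   (protein)
  18x1 + 6x2 + 294x3 + 42x4 ≥ 523   (calcium)
  x1, x2, x3, x4 ≥ 0.
The minimum-cost mix takes nothing from bananas, quinoa — only peanut butter, whole milk. The protein and calcium requirements are met with equality.
That vertex is x1 = 1.5, x3 = 1.687.
Hence cost = 0.38·1.5 + 0.49·1.687 = €1.3966.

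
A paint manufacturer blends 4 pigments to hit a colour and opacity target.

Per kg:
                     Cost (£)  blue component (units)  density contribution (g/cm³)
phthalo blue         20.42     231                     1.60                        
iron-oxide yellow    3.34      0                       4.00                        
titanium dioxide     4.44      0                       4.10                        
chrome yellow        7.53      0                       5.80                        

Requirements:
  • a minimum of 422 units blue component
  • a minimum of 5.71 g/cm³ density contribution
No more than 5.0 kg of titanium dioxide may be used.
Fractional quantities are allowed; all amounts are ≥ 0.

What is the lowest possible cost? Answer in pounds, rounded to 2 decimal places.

This is a linear program. Let x1 = kg of phthalo blue, x2 = kg of iron-oxide yellow, x3 = kg of titanium dioxide, x4 = kg of chrome yellow.
min 20.42x1 + 3.34x2 + 4.44x3 + 7.53x4 with:
  231x1 ≥ 422   (blue component)
  1.6x1 + 4x2 + 4.1x3 + 5.8x4 ≥ 5.71   (density contribution)
  x3 ≤ 5
  x1, x2, x3, x4 ≥ 0.
The minimum-cost mix takes nothing from titanium dioxide, chrome yellow — only phthalo blue, iron-oxide yellow. The blue component and density contribution requirements are met with equality.
So phthalo blue = 1.827 kg, iron-oxide yellow = 0.6968 kg.
Objective = 20.42·1.827 + 3.34·0.6968 = 39.6347.

£39.63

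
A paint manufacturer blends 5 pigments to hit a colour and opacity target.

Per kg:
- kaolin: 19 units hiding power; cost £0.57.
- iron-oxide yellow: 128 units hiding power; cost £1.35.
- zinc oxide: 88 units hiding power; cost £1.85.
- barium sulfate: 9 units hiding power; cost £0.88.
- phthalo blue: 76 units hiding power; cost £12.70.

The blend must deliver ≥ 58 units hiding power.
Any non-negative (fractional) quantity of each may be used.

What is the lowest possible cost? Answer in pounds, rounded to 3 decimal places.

£0.612

Treat it as an LP. Let x1 = kg of kaolin, x2 = kg of iron-oxide yellow, x3 = kg of zinc oxide, x4 = kg of barium sulfate, x5 = kg of phthalo blue.
Minimize 0.57x1 + 1.35x2 + 1.85x3 + 0.88x4 + 12.7x5 with:
  19x1 + 128x2 + 88x3 + 9x4 + 76x5 ≥ 58   (hiding power)
  x1, x2, x3, x4, x5 ≥ 0.
The cheapest feasible vertex uses only iron-oxide yellow; kaolin, zinc oxide, barium sulfate, phthalo blue are not used. Binding constraint: hiding power.
Solving gives x2 = 0.4531.
Total cost: 1.35·0.4531 = 0.61169.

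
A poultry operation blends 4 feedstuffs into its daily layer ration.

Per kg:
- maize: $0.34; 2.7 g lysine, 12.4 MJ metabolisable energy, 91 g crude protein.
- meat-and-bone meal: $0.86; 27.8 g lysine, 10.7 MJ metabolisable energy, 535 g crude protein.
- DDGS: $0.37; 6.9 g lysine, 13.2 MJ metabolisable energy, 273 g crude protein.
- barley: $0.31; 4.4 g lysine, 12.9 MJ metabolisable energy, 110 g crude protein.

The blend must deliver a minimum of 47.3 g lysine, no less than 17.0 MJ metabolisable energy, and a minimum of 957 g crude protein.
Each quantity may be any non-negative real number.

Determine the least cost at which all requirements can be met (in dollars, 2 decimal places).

Let x1 = kg of maize, x2 = kg of meat-and-bone meal, x3 = kg of DDGS, x4 = kg of barley.
Minimise 0.34x1 + 0.86x2 + 0.37x3 + 0.31x4 subject to:
  2.7x1 + 27.8x2 + 6.9x3 + 4.4x4 ≥ 47.3   (lysine)
  12.4x1 + 10.7x2 + 13.2x3 + 12.9x4 ≥ 17   (metabolisable energy)
  91x1 + 535x2 + 273x3 + 110x4 ≥ 957   (crude protein)
  x1, x2, x3, x4 ≥ 0.
The minimum-cost mix takes nothing from maize, barley — only meat-and-bone meal, DDGS. Binding constraints: lysine and crude protein.
Solving gives x2 = 1.619, x3 = 0.3333.
Total cost: 0.86·1.619 + 0.37·0.3333 = 1.5157.

$1.52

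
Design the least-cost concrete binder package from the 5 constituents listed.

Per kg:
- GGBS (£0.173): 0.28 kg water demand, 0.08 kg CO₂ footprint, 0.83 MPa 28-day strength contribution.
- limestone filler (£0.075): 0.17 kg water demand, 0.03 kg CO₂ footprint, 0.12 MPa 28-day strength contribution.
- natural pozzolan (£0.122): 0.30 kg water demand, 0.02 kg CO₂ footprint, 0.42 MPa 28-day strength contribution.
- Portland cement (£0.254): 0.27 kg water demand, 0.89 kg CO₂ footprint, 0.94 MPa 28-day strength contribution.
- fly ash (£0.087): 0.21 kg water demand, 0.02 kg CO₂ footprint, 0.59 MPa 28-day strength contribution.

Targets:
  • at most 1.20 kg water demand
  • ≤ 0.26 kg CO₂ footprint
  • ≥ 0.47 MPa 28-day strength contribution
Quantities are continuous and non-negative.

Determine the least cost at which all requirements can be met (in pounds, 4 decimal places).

£0.0693

Let x1 = kg of GGBS, x2 = kg of limestone filler, x3 = kg of natural pozzolan, x4 = kg of Portland cement, x5 = kg of fly ash.
min 0.173x1 + 0.075x2 + 0.122x3 + 0.254x4 + 0.087x5 s.t.:
  0.28x1 + 0.17x2 + 0.3x3 + 0.27x4 + 0.21x5 ≤ 1.2   (water demand)
  0.08x1 + 0.03x2 + 0.02x3 + 0.89x4 + 0.02x5 ≤ 0.26   (CO₂ footprint)
  0.83x1 + 0.12x2 + 0.42x3 + 0.94x4 + 0.59x5 ≥ 0.47   (28-day strength contribution)
  x1, x2, x3, x4, x5 ≥ 0.
The minimum-cost mix takes nothing from GGBS, limestone filler, natural pozzolan, Portland cement — only fly ash. The 28-day strength contribution requirement is met with equality.
Solving gives x5 = 0.7966.
Hence cost = 0.087·0.7966 = £0.069304.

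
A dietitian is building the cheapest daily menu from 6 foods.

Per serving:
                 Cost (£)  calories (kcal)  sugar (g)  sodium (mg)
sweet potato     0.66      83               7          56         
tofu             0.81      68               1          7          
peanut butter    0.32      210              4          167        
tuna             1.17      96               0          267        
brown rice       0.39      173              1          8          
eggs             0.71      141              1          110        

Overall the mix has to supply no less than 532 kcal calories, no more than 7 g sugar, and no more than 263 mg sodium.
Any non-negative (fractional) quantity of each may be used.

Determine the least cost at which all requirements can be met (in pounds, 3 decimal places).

£0.983

This is a linear program. Let x1 = servings of sweet potato, x2 = servings of tofu, x3 = servings of peanut butter, x4 = servings of tuna, x5 = servings of brown rice, x6 = servings of eggs.
min 0.66x1 + 0.81x2 + 0.32x3 + 1.17x4 + 0.39x5 + 0.71x6 s.t.:
  83x1 + 68x2 + 210x3 + 96x4 + 173x5 + 141x6 ≥ 532   (calories)
  7x1 + 1x2 + 4x3 + 1x5 + 1x6 ≤ 7   (sugar)
  56x1 + 7x2 + 167x3 + 267x4 + 8x5 + 110x6 ≤ 263   (sodium)
  x1, x2, x3, x4, x5, x6 ≥ 0.
At the optimum only peanut butter, brown rice are positive (sweet potato, tofu, tuna, eggs = 0). There the calories and sugar constraints are tight.
So peanut butter = 1.409 servings, brown rice = 1.365 servings.
Cost = 0.32·1.409 + 0.39·1.365 = 0.98323.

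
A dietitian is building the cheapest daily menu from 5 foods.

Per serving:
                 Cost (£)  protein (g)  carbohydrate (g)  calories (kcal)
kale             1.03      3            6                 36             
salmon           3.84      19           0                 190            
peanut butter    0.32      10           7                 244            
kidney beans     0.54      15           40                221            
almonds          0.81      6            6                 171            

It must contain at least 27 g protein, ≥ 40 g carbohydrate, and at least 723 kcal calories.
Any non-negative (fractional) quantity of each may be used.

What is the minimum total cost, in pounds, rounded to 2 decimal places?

£1.09

Let x1 = servings of kale, x2 = servings of salmon, x3 = servings of peanut butter, x4 = servings of kidney beans, x5 = servings of almonds.
Minimise 1.03x1 + 3.84x2 + 0.32x3 + 0.54x4 + 0.81x5 subject to:
  3x1 + 19x2 + 10x3 + 15x4 + 6x5 ≥ 27   (protein)
  6x1 + 7x3 + 40x4 + 6x5 ≥ 40   (carbohydrate)
  36x1 + 190x2 + 244x3 + 221x4 + 171x5 ≥ 723   (calories)
  x1, x2, x3, x4, x5 ≥ 0.
The cheapest feasible vertex uses only peanut butter, kidney beans; kale, salmon, almonds are not used. There the carbohydrate and calories constraints are tight.
That vertex is x3 = 2.445, x4 = 0.5721.
Objective = 0.32·2.445 + 0.54·0.5721 = 1.0913.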